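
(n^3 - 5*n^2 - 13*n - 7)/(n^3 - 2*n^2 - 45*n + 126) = (n^3 - 5*n^2 - 13*n - 7)/(n^3 - 2*n^2 - 45*n + 126)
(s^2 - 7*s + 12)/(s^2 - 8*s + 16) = (s - 3)/(s - 4)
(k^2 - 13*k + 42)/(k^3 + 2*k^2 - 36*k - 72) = (k - 7)/(k^2 + 8*k + 12)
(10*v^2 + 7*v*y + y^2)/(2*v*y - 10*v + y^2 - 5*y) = (5*v + y)/(y - 5)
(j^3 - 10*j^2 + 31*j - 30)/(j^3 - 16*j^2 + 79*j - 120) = (j - 2)/(j - 8)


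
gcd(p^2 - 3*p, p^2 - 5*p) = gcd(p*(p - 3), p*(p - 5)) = p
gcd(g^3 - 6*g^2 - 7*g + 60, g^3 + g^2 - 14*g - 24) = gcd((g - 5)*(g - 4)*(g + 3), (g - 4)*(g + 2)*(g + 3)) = g^2 - g - 12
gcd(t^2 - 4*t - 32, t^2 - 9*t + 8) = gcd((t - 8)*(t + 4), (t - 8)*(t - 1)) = t - 8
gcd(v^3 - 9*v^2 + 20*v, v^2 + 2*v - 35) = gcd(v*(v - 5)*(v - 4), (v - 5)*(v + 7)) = v - 5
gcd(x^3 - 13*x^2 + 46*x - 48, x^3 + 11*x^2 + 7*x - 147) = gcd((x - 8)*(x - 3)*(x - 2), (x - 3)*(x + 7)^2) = x - 3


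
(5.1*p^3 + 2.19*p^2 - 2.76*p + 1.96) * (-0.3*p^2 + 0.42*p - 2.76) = -1.53*p^5 + 1.485*p^4 - 12.3282*p^3 - 7.7916*p^2 + 8.4408*p - 5.4096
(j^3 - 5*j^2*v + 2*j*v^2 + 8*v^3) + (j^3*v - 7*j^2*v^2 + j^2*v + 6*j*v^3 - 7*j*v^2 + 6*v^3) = j^3*v + j^3 - 7*j^2*v^2 - 4*j^2*v + 6*j*v^3 - 5*j*v^2 + 14*v^3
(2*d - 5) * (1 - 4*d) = -8*d^2 + 22*d - 5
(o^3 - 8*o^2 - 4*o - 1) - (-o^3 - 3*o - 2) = 2*o^3 - 8*o^2 - o + 1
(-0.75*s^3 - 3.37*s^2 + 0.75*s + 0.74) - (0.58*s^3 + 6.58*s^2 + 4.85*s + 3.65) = -1.33*s^3 - 9.95*s^2 - 4.1*s - 2.91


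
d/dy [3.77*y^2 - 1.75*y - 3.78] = 7.54*y - 1.75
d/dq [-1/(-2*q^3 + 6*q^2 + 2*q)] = (-3*q^2 + 6*q + 1)/(2*q^2*(-q^2 + 3*q + 1)^2)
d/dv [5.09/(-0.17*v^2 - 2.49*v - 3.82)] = (1.7306*v + 12.6741)/(0.17*v^2 + 2.49*v + 3.82)^2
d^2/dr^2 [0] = 0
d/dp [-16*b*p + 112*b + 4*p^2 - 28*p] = -16*b + 8*p - 28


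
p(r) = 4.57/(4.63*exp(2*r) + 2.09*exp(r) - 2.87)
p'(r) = 4.57*(-9.26*exp(2*r) - 2.09*exp(r))/(4.63*exp(2*r) + 2.09*exp(r) - 2.87)^2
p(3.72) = 0.00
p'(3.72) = -0.00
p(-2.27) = -1.75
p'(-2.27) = -0.21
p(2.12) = 0.01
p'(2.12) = -0.03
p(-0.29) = 3.55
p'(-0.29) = -18.64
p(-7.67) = -1.59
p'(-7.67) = -0.00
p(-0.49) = 30.86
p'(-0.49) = -991.17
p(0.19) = 0.71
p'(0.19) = -1.78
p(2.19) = 0.01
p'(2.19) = -0.02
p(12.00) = 0.00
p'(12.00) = 0.00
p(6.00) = 0.00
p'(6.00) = 0.00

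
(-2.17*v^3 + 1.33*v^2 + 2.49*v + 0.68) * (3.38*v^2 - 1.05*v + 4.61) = -7.3346*v^5 + 6.7739*v^4 - 2.984*v^3 + 5.8152*v^2 + 10.7649*v + 3.1348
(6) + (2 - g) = 8 - g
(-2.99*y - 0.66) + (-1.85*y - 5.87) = -4.84*y - 6.53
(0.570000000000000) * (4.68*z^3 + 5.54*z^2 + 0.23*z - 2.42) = 2.6676*z^3 + 3.1578*z^2 + 0.1311*z - 1.3794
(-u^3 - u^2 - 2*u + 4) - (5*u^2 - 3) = -u^3 - 6*u^2 - 2*u + 7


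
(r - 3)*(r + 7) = r^2 + 4*r - 21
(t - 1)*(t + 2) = t^2 + t - 2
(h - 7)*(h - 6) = h^2 - 13*h + 42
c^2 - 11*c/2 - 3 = (c - 6)*(c + 1/2)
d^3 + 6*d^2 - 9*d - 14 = (d - 2)*(d + 1)*(d + 7)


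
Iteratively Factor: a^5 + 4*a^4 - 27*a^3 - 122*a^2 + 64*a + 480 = (a + 4)*(a^4 - 27*a^2 - 14*a + 120) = (a + 3)*(a + 4)*(a^3 - 3*a^2 - 18*a + 40) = (a - 2)*(a + 3)*(a + 4)*(a^2 - a - 20) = (a - 5)*(a - 2)*(a + 3)*(a + 4)*(a + 4)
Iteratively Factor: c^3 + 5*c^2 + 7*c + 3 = (c + 3)*(c^2 + 2*c + 1) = (c + 1)*(c + 3)*(c + 1)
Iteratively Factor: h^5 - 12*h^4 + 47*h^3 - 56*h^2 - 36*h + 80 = (h - 2)*(h^4 - 10*h^3 + 27*h^2 - 2*h - 40) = (h - 2)*(h + 1)*(h^3 - 11*h^2 + 38*h - 40) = (h - 4)*(h - 2)*(h + 1)*(h^2 - 7*h + 10) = (h - 4)*(h - 2)^2*(h + 1)*(h - 5)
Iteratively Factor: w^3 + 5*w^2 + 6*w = (w)*(w^2 + 5*w + 6) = w*(w + 2)*(w + 3)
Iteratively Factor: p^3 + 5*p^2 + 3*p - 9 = (p - 1)*(p^2 + 6*p + 9) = (p - 1)*(p + 3)*(p + 3)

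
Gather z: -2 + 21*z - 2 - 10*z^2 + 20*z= -10*z^2 + 41*z - 4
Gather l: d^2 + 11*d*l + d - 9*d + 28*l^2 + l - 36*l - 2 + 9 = d^2 - 8*d + 28*l^2 + l*(11*d - 35) + 7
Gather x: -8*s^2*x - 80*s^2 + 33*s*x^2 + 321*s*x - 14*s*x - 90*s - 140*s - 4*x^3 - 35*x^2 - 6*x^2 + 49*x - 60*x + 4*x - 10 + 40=-80*s^2 - 230*s - 4*x^3 + x^2*(33*s - 41) + x*(-8*s^2 + 307*s - 7) + 30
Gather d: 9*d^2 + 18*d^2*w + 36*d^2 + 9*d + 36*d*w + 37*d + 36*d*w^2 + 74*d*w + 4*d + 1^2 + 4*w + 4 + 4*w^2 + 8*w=d^2*(18*w + 45) + d*(36*w^2 + 110*w + 50) + 4*w^2 + 12*w + 5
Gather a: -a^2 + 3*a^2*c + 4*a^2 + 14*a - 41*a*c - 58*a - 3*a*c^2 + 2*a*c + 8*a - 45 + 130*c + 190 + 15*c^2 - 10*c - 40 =a^2*(3*c + 3) + a*(-3*c^2 - 39*c - 36) + 15*c^2 + 120*c + 105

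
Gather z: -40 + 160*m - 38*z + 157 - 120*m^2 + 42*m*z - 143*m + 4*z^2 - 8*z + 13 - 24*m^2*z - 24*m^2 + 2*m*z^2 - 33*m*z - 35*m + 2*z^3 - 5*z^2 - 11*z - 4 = -144*m^2 - 18*m + 2*z^3 + z^2*(2*m - 1) + z*(-24*m^2 + 9*m - 57) + 126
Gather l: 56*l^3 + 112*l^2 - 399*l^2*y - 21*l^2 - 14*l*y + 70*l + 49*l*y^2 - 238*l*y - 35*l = 56*l^3 + l^2*(91 - 399*y) + l*(49*y^2 - 252*y + 35)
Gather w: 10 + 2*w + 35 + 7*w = 9*w + 45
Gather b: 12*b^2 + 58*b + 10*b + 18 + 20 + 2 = 12*b^2 + 68*b + 40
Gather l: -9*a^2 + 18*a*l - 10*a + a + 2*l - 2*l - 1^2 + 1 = -9*a^2 + 18*a*l - 9*a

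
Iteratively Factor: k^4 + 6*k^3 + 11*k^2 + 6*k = (k + 2)*(k^3 + 4*k^2 + 3*k) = (k + 2)*(k + 3)*(k^2 + k) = (k + 1)*(k + 2)*(k + 3)*(k)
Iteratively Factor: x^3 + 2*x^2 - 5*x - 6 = (x + 3)*(x^2 - x - 2) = (x + 1)*(x + 3)*(x - 2)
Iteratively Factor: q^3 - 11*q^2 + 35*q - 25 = (q - 5)*(q^2 - 6*q + 5) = (q - 5)^2*(q - 1)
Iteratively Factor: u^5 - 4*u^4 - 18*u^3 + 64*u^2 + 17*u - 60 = (u - 1)*(u^4 - 3*u^3 - 21*u^2 + 43*u + 60) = (u - 3)*(u - 1)*(u^3 - 21*u - 20) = (u - 5)*(u - 3)*(u - 1)*(u^2 + 5*u + 4) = (u - 5)*(u - 3)*(u - 1)*(u + 1)*(u + 4)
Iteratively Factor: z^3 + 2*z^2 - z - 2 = (z - 1)*(z^2 + 3*z + 2) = (z - 1)*(z + 1)*(z + 2)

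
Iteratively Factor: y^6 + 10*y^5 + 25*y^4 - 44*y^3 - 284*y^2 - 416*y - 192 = (y + 1)*(y^5 + 9*y^4 + 16*y^3 - 60*y^2 - 224*y - 192) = (y + 1)*(y + 4)*(y^4 + 5*y^3 - 4*y^2 - 44*y - 48) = (y - 3)*(y + 1)*(y + 4)*(y^3 + 8*y^2 + 20*y + 16) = (y - 3)*(y + 1)*(y + 4)^2*(y^2 + 4*y + 4) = (y - 3)*(y + 1)*(y + 2)*(y + 4)^2*(y + 2)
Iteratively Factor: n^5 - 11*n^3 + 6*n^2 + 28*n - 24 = (n - 1)*(n^4 + n^3 - 10*n^2 - 4*n + 24) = (n - 2)*(n - 1)*(n^3 + 3*n^2 - 4*n - 12) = (n - 2)*(n - 1)*(n + 2)*(n^2 + n - 6) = (n - 2)*(n - 1)*(n + 2)*(n + 3)*(n - 2)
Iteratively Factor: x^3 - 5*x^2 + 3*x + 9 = (x - 3)*(x^2 - 2*x - 3) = (x - 3)^2*(x + 1)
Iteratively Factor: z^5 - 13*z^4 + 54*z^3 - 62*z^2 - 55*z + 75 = (z - 1)*(z^4 - 12*z^3 + 42*z^2 - 20*z - 75) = (z - 1)*(z + 1)*(z^3 - 13*z^2 + 55*z - 75) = (z - 5)*(z - 1)*(z + 1)*(z^2 - 8*z + 15) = (z - 5)*(z - 3)*(z - 1)*(z + 1)*(z - 5)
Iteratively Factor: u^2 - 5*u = (u)*(u - 5)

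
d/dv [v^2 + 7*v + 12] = 2*v + 7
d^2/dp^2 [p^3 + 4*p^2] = 6*p + 8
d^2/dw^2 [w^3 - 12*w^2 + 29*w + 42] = 6*w - 24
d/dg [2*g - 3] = 2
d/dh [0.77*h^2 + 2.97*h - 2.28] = 1.54*h + 2.97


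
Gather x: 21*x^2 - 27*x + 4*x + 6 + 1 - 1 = 21*x^2 - 23*x + 6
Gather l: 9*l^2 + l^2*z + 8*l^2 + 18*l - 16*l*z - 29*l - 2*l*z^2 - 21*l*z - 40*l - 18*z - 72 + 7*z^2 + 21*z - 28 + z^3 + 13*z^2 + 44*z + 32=l^2*(z + 17) + l*(-2*z^2 - 37*z - 51) + z^3 + 20*z^2 + 47*z - 68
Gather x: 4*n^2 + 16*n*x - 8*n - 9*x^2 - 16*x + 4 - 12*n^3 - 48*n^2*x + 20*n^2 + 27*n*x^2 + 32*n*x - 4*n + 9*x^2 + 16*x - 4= -12*n^3 + 24*n^2 + 27*n*x^2 - 12*n + x*(-48*n^2 + 48*n)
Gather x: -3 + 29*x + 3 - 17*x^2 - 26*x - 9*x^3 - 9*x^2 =-9*x^3 - 26*x^2 + 3*x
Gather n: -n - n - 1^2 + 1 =-2*n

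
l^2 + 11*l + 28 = (l + 4)*(l + 7)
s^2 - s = s*(s - 1)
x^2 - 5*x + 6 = (x - 3)*(x - 2)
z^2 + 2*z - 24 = (z - 4)*(z + 6)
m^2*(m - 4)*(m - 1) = m^4 - 5*m^3 + 4*m^2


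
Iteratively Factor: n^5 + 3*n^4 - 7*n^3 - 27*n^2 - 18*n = (n)*(n^4 + 3*n^3 - 7*n^2 - 27*n - 18) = n*(n + 2)*(n^3 + n^2 - 9*n - 9) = n*(n + 2)*(n + 3)*(n^2 - 2*n - 3) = n*(n - 3)*(n + 2)*(n + 3)*(n + 1)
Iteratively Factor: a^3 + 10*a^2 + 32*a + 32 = (a + 4)*(a^2 + 6*a + 8) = (a + 2)*(a + 4)*(a + 4)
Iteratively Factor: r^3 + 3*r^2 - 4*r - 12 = (r - 2)*(r^2 + 5*r + 6) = (r - 2)*(r + 2)*(r + 3)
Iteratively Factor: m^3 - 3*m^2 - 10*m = (m)*(m^2 - 3*m - 10) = m*(m - 5)*(m + 2)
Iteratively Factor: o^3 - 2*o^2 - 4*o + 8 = (o + 2)*(o^2 - 4*o + 4) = (o - 2)*(o + 2)*(o - 2)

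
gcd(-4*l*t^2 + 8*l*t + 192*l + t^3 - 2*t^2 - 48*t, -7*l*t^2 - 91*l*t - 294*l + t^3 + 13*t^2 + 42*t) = t + 6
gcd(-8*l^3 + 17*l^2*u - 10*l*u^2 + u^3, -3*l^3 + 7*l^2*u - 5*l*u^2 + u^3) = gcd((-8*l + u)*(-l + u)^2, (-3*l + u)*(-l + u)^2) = l^2 - 2*l*u + u^2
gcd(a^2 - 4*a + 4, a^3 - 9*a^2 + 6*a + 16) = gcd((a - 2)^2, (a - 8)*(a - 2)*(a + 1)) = a - 2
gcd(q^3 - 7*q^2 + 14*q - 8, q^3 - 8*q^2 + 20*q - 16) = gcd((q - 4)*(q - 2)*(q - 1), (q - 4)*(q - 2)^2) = q^2 - 6*q + 8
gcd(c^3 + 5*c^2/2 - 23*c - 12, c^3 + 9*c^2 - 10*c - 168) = c^2 + 2*c - 24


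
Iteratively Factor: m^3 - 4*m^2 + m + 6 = (m - 2)*(m^2 - 2*m - 3) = (m - 2)*(m + 1)*(m - 3)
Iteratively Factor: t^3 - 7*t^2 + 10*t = (t)*(t^2 - 7*t + 10) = t*(t - 5)*(t - 2)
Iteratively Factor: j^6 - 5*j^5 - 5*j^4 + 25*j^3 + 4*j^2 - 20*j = (j - 2)*(j^5 - 3*j^4 - 11*j^3 + 3*j^2 + 10*j) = (j - 2)*(j + 1)*(j^4 - 4*j^3 - 7*j^2 + 10*j) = (j - 2)*(j + 1)*(j + 2)*(j^3 - 6*j^2 + 5*j) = (j - 5)*(j - 2)*(j + 1)*(j + 2)*(j^2 - j) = j*(j - 5)*(j - 2)*(j + 1)*(j + 2)*(j - 1)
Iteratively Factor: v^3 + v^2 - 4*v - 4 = (v + 1)*(v^2 - 4) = (v + 1)*(v + 2)*(v - 2)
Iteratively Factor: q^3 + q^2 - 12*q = (q)*(q^2 + q - 12) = q*(q - 3)*(q + 4)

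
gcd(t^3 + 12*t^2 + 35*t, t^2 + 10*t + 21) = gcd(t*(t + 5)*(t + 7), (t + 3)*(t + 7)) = t + 7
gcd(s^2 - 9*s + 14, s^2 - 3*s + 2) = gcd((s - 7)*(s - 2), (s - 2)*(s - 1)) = s - 2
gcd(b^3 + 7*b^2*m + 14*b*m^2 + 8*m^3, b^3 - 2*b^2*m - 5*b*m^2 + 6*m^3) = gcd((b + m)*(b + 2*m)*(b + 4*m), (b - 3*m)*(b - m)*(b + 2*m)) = b + 2*m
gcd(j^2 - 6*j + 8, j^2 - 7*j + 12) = j - 4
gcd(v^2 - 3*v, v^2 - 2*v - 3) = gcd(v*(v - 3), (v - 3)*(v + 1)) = v - 3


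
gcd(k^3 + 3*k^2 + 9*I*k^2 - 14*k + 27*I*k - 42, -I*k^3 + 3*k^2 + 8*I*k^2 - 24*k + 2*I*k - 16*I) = k + 2*I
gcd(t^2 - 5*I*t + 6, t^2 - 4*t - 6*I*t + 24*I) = t - 6*I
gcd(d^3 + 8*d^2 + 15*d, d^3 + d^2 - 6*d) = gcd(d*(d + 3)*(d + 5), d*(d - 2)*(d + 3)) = d^2 + 3*d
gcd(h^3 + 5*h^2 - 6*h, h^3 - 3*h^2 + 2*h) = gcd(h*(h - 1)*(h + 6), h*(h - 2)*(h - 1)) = h^2 - h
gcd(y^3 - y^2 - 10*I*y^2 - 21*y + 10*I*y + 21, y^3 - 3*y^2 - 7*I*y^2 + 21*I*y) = y - 7*I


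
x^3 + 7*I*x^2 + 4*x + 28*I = (x - 2*I)*(x + 2*I)*(x + 7*I)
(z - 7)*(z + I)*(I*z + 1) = I*z^3 - 7*I*z^2 + I*z - 7*I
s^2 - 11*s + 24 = (s - 8)*(s - 3)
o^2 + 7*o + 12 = (o + 3)*(o + 4)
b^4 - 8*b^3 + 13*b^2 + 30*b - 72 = (b - 4)*(b - 3)^2*(b + 2)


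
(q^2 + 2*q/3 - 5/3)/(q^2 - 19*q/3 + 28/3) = (3*q^2 + 2*q - 5)/(3*q^2 - 19*q + 28)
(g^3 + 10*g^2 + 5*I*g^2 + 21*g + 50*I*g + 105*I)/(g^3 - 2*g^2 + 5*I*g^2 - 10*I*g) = (g^2 + 10*g + 21)/(g*(g - 2))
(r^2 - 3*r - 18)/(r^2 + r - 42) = (r + 3)/(r + 7)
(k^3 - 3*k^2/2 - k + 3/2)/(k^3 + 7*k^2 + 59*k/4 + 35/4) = 2*(2*k^2 - 5*k + 3)/(4*k^2 + 24*k + 35)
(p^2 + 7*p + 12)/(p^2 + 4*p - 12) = (p^2 + 7*p + 12)/(p^2 + 4*p - 12)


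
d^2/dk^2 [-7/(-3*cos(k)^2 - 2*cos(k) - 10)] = 7*(-72*sin(k)^4 - 196*sin(k)^2 + 85*cos(k) - 9*cos(3*k) + 164)/(2*(-3*sin(k)^2 + 2*cos(k) + 13)^3)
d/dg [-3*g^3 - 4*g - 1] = -9*g^2 - 4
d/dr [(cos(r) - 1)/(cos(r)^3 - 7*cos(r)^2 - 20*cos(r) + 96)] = (31*cos(r)/2 - 5*cos(2*r) + cos(3*r)/2 - 81)*sin(r)/(cos(r)^3 - 7*cos(r)^2 - 20*cos(r) + 96)^2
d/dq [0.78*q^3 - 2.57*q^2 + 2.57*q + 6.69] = 2.34*q^2 - 5.14*q + 2.57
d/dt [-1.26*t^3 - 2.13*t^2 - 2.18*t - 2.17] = -3.78*t^2 - 4.26*t - 2.18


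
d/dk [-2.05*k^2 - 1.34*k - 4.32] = -4.1*k - 1.34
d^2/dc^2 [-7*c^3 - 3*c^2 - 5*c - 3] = -42*c - 6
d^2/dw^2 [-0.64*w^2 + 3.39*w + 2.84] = -1.28000000000000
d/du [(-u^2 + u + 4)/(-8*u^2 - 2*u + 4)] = (5*u^2 + 28*u + 6)/(2*(16*u^4 + 8*u^3 - 15*u^2 - 4*u + 4))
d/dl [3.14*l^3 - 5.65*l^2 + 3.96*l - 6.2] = 9.42*l^2 - 11.3*l + 3.96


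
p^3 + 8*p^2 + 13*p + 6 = (p + 1)^2*(p + 6)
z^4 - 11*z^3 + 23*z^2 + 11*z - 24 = (z - 8)*(z - 3)*(z - 1)*(z + 1)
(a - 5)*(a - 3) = a^2 - 8*a + 15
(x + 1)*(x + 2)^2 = x^3 + 5*x^2 + 8*x + 4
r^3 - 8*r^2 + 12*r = r*(r - 6)*(r - 2)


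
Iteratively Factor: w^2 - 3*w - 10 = (w + 2)*(w - 5)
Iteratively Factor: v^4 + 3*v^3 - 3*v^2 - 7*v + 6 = (v + 3)*(v^3 - 3*v + 2) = (v + 2)*(v + 3)*(v^2 - 2*v + 1) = (v - 1)*(v + 2)*(v + 3)*(v - 1)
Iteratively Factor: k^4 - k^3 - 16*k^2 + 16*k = (k - 4)*(k^3 + 3*k^2 - 4*k) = (k - 4)*(k + 4)*(k^2 - k) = k*(k - 4)*(k + 4)*(k - 1)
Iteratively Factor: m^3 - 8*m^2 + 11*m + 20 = (m - 5)*(m^2 - 3*m - 4) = (m - 5)*(m - 4)*(m + 1)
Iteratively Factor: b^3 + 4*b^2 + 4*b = (b + 2)*(b^2 + 2*b) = (b + 2)^2*(b)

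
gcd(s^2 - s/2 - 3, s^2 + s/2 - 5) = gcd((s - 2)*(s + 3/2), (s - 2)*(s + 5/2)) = s - 2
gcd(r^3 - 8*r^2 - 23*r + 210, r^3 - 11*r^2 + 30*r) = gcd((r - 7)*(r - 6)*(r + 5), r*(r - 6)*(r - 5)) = r - 6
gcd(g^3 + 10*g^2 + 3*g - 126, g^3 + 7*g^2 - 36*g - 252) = g^2 + 13*g + 42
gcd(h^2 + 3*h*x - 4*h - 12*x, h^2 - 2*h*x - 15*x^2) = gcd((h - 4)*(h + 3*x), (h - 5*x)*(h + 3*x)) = h + 3*x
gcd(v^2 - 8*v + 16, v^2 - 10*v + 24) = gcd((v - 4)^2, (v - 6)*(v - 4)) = v - 4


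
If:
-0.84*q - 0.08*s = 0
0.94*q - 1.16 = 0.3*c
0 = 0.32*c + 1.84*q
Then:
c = -2.50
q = 0.44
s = -4.57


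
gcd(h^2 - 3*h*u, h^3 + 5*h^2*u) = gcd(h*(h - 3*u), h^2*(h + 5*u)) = h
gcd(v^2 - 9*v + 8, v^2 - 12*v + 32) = v - 8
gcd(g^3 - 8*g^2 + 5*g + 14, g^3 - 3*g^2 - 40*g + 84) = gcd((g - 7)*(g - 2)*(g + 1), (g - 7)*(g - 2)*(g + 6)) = g^2 - 9*g + 14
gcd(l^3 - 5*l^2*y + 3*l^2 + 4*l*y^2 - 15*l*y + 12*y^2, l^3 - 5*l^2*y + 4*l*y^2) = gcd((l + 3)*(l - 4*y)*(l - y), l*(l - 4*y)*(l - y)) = l^2 - 5*l*y + 4*y^2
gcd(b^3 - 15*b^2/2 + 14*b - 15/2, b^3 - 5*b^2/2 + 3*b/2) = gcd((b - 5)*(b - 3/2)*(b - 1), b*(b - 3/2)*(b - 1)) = b^2 - 5*b/2 + 3/2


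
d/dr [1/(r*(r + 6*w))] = -(2*r + 6*w)/(r^2*(r + 6*w)^2)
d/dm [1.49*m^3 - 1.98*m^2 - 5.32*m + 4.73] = 4.47*m^2 - 3.96*m - 5.32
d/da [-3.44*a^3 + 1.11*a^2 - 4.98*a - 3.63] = -10.32*a^2 + 2.22*a - 4.98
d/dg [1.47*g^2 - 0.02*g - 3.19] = 2.94*g - 0.02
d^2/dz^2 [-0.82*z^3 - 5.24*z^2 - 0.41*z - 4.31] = -4.92*z - 10.48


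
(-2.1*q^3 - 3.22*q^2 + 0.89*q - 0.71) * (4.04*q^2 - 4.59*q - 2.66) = -8.484*q^5 - 3.3698*q^4 + 23.9614*q^3 + 1.6117*q^2 + 0.8915*q + 1.8886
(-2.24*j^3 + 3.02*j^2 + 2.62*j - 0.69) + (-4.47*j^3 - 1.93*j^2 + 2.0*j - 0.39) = -6.71*j^3 + 1.09*j^2 + 4.62*j - 1.08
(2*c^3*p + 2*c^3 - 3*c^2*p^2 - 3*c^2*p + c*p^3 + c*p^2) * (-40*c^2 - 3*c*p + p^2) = -80*c^5*p - 80*c^5 + 114*c^4*p^2 + 114*c^4*p - 29*c^3*p^3 - 29*c^3*p^2 - 6*c^2*p^4 - 6*c^2*p^3 + c*p^5 + c*p^4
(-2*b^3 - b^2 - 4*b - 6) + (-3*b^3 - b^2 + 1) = -5*b^3 - 2*b^2 - 4*b - 5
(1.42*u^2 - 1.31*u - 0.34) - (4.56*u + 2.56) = 1.42*u^2 - 5.87*u - 2.9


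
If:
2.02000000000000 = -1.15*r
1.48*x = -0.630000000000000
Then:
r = -1.76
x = -0.43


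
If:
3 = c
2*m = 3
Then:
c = 3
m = 3/2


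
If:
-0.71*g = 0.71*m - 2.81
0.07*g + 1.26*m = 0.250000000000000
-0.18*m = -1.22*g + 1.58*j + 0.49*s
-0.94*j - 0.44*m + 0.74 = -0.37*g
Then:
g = 3.98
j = 2.36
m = -0.02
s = 2.29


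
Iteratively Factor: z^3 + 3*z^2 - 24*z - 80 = (z - 5)*(z^2 + 8*z + 16) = (z - 5)*(z + 4)*(z + 4)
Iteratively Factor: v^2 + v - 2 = (v + 2)*(v - 1)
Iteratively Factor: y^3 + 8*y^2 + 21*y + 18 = (y + 2)*(y^2 + 6*y + 9) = (y + 2)*(y + 3)*(y + 3)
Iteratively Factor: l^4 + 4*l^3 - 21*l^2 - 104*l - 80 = (l + 4)*(l^3 - 21*l - 20) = (l + 1)*(l + 4)*(l^2 - l - 20) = (l + 1)*(l + 4)^2*(l - 5)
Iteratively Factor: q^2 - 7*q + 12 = (q - 4)*(q - 3)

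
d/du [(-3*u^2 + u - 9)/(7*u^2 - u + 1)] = 4*(-u^2 + 30*u - 2)/(49*u^4 - 14*u^3 + 15*u^2 - 2*u + 1)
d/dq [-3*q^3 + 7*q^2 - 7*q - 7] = -9*q^2 + 14*q - 7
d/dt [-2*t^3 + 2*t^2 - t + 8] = -6*t^2 + 4*t - 1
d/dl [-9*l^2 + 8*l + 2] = 8 - 18*l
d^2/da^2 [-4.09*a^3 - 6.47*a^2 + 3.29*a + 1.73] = -24.54*a - 12.94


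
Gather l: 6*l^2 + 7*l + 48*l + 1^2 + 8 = 6*l^2 + 55*l + 9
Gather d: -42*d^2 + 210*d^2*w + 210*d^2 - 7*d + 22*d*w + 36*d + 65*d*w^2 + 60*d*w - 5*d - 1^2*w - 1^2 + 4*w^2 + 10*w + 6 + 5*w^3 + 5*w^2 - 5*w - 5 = d^2*(210*w + 168) + d*(65*w^2 + 82*w + 24) + 5*w^3 + 9*w^2 + 4*w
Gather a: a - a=0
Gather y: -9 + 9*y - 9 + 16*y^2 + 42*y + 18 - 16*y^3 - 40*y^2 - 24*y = -16*y^3 - 24*y^2 + 27*y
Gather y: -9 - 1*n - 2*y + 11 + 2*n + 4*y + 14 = n + 2*y + 16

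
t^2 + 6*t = t*(t + 6)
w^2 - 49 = (w - 7)*(w + 7)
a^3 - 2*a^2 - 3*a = a*(a - 3)*(a + 1)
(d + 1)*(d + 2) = d^2 + 3*d + 2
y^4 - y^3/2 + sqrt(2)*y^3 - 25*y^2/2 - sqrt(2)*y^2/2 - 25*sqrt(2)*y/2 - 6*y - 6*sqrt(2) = (y - 4)*(y + 1/2)*(y + 3)*(y + sqrt(2))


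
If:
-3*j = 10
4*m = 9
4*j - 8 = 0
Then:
No Solution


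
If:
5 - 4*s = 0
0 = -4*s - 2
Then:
No Solution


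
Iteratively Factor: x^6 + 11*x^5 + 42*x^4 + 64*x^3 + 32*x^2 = (x + 2)*(x^5 + 9*x^4 + 24*x^3 + 16*x^2) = (x + 1)*(x + 2)*(x^4 + 8*x^3 + 16*x^2) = x*(x + 1)*(x + 2)*(x^3 + 8*x^2 + 16*x) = x*(x + 1)*(x + 2)*(x + 4)*(x^2 + 4*x) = x^2*(x + 1)*(x + 2)*(x + 4)*(x + 4)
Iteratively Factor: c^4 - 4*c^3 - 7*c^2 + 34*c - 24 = (c - 4)*(c^3 - 7*c + 6) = (c - 4)*(c - 1)*(c^2 + c - 6) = (c - 4)*(c - 2)*(c - 1)*(c + 3)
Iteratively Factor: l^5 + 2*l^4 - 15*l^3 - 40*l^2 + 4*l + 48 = (l - 1)*(l^4 + 3*l^3 - 12*l^2 - 52*l - 48) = (l - 1)*(l + 2)*(l^3 + l^2 - 14*l - 24) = (l - 1)*(l + 2)*(l + 3)*(l^2 - 2*l - 8) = (l - 1)*(l + 2)^2*(l + 3)*(l - 4)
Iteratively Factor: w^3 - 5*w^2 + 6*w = (w - 2)*(w^2 - 3*w) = (w - 3)*(w - 2)*(w)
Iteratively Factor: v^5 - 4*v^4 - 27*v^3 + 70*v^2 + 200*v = (v - 5)*(v^4 + v^3 - 22*v^2 - 40*v) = v*(v - 5)*(v^3 + v^2 - 22*v - 40) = v*(v - 5)*(v + 2)*(v^2 - v - 20) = v*(v - 5)*(v + 2)*(v + 4)*(v - 5)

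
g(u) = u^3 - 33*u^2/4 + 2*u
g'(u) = 3*u^2 - 33*u/2 + 2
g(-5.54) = -434.32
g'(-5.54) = 185.48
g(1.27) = -8.72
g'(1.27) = -14.12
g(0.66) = -1.99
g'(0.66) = -7.58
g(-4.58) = -278.29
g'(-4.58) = 140.50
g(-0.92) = -9.60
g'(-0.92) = 19.72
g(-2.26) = -58.20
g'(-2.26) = 54.61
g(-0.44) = -2.56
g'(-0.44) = 9.84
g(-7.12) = -793.41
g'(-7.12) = 271.56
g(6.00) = -69.00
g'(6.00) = 11.00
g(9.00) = 78.75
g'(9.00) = 96.50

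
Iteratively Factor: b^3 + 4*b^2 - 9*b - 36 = (b - 3)*(b^2 + 7*b + 12) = (b - 3)*(b + 4)*(b + 3)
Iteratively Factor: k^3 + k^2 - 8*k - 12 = (k + 2)*(k^2 - k - 6) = (k - 3)*(k + 2)*(k + 2)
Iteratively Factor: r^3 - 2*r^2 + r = (r - 1)*(r^2 - r) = (r - 1)^2*(r)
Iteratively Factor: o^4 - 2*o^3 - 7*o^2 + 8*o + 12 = (o - 2)*(o^3 - 7*o - 6) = (o - 2)*(o + 1)*(o^2 - o - 6) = (o - 2)*(o + 1)*(o + 2)*(o - 3)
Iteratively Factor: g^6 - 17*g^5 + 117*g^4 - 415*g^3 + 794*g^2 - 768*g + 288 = (g - 4)*(g^5 - 13*g^4 + 65*g^3 - 155*g^2 + 174*g - 72) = (g - 4)*(g - 3)*(g^4 - 10*g^3 + 35*g^2 - 50*g + 24) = (g - 4)*(g - 3)*(g - 2)*(g^3 - 8*g^2 + 19*g - 12) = (g - 4)*(g - 3)^2*(g - 2)*(g^2 - 5*g + 4) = (g - 4)*(g - 3)^2*(g - 2)*(g - 1)*(g - 4)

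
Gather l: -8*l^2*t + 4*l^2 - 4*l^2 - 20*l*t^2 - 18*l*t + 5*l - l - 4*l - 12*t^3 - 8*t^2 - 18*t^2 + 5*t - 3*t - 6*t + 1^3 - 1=-8*l^2*t + l*(-20*t^2 - 18*t) - 12*t^3 - 26*t^2 - 4*t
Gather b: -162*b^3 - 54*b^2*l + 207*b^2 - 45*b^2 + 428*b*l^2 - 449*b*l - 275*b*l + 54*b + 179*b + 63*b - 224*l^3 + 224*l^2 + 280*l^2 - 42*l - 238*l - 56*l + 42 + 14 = -162*b^3 + b^2*(162 - 54*l) + b*(428*l^2 - 724*l + 296) - 224*l^3 + 504*l^2 - 336*l + 56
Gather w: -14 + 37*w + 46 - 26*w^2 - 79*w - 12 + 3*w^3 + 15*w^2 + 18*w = 3*w^3 - 11*w^2 - 24*w + 20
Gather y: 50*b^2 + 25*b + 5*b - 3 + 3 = 50*b^2 + 30*b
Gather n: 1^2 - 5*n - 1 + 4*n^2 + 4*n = 4*n^2 - n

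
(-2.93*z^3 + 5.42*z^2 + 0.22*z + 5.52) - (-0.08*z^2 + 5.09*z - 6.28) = -2.93*z^3 + 5.5*z^2 - 4.87*z + 11.8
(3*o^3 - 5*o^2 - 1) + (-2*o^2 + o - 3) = 3*o^3 - 7*o^2 + o - 4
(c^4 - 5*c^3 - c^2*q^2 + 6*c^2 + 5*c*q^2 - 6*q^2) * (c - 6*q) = c^5 - 6*c^4*q - 5*c^4 - c^3*q^2 + 30*c^3*q + 6*c^3 + 6*c^2*q^3 + 5*c^2*q^2 - 36*c^2*q - 30*c*q^3 - 6*c*q^2 + 36*q^3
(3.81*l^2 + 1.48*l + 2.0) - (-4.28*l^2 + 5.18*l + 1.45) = 8.09*l^2 - 3.7*l + 0.55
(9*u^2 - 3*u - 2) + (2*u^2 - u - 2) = 11*u^2 - 4*u - 4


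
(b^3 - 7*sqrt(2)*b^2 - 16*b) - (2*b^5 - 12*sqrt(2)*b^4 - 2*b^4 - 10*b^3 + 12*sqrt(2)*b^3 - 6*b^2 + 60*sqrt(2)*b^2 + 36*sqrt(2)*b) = -2*b^5 + 2*b^4 + 12*sqrt(2)*b^4 - 12*sqrt(2)*b^3 + 11*b^3 - 67*sqrt(2)*b^2 + 6*b^2 - 36*sqrt(2)*b - 16*b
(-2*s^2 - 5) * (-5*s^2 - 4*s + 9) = 10*s^4 + 8*s^3 + 7*s^2 + 20*s - 45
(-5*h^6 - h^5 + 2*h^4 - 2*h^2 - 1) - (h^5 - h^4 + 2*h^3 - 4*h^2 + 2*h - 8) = -5*h^6 - 2*h^5 + 3*h^4 - 2*h^3 + 2*h^2 - 2*h + 7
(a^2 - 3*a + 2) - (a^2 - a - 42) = 44 - 2*a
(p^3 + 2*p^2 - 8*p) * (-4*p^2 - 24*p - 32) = -4*p^5 - 32*p^4 - 48*p^3 + 128*p^2 + 256*p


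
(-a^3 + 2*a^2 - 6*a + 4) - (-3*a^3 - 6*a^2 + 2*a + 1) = 2*a^3 + 8*a^2 - 8*a + 3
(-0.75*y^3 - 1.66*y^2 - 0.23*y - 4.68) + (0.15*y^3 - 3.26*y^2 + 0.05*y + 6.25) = -0.6*y^3 - 4.92*y^2 - 0.18*y + 1.57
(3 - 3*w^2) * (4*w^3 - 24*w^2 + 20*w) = -12*w^5 + 72*w^4 - 48*w^3 - 72*w^2 + 60*w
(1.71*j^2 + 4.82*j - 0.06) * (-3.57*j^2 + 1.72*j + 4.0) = -6.1047*j^4 - 14.2662*j^3 + 15.3446*j^2 + 19.1768*j - 0.24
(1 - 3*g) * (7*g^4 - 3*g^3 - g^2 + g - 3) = -21*g^5 + 16*g^4 - 4*g^2 + 10*g - 3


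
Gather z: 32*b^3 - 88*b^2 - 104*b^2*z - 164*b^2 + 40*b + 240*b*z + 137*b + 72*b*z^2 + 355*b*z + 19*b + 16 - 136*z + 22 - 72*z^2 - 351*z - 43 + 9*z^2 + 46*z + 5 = 32*b^3 - 252*b^2 + 196*b + z^2*(72*b - 63) + z*(-104*b^2 + 595*b - 441)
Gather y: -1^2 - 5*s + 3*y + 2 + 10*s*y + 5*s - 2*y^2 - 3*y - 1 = 10*s*y - 2*y^2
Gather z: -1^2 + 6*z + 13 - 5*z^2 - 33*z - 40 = -5*z^2 - 27*z - 28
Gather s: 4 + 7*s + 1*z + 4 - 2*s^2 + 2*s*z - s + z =-2*s^2 + s*(2*z + 6) + 2*z + 8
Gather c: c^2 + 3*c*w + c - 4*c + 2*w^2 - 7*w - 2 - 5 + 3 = c^2 + c*(3*w - 3) + 2*w^2 - 7*w - 4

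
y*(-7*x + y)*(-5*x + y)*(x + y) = 35*x^3*y + 23*x^2*y^2 - 11*x*y^3 + y^4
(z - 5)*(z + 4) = z^2 - z - 20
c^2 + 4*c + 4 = (c + 2)^2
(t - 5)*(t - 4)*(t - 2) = t^3 - 11*t^2 + 38*t - 40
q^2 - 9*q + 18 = (q - 6)*(q - 3)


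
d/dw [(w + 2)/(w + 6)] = 4/(w + 6)^2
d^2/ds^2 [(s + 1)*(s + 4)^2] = 6*s + 18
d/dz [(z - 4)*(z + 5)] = 2*z + 1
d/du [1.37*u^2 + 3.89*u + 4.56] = 2.74*u + 3.89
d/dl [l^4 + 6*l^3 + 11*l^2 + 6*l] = 4*l^3 + 18*l^2 + 22*l + 6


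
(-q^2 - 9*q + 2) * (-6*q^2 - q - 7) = 6*q^4 + 55*q^3 + 4*q^2 + 61*q - 14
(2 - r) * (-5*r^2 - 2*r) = 5*r^3 - 8*r^2 - 4*r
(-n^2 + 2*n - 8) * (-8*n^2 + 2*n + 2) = 8*n^4 - 18*n^3 + 66*n^2 - 12*n - 16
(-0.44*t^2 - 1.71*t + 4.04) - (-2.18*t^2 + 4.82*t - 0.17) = 1.74*t^2 - 6.53*t + 4.21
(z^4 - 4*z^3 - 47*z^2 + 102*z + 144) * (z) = z^5 - 4*z^4 - 47*z^3 + 102*z^2 + 144*z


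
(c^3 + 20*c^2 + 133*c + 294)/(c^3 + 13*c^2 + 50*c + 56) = (c^2 + 13*c + 42)/(c^2 + 6*c + 8)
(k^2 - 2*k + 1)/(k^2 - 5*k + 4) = (k - 1)/(k - 4)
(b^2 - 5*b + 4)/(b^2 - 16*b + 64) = (b^2 - 5*b + 4)/(b^2 - 16*b + 64)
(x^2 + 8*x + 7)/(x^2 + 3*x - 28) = (x + 1)/(x - 4)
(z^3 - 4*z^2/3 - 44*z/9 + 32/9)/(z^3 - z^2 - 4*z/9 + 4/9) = (3*z^2 - 2*z - 16)/(3*z^2 - z - 2)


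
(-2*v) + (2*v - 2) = -2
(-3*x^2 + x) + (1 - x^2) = -4*x^2 + x + 1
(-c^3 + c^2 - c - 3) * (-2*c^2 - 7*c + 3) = 2*c^5 + 5*c^4 - 8*c^3 + 16*c^2 + 18*c - 9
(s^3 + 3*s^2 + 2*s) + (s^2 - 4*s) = s^3 + 4*s^2 - 2*s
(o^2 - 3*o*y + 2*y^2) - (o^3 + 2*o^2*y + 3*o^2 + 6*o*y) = -o^3 - 2*o^2*y - 2*o^2 - 9*o*y + 2*y^2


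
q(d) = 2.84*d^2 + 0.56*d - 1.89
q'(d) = 5.68*d + 0.56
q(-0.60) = -1.20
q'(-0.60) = -2.85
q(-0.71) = -0.86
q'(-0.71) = -3.47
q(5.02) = 72.49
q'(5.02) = 29.07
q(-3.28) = 26.83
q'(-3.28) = -18.07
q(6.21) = 111.11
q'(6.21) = 35.83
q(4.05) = 46.96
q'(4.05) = 23.56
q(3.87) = 42.81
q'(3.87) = 22.54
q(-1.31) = 2.25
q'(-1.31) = -6.88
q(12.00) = 413.79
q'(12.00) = 68.72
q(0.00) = -1.89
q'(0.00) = 0.56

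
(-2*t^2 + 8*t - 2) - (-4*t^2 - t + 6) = 2*t^2 + 9*t - 8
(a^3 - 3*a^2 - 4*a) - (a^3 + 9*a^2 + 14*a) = -12*a^2 - 18*a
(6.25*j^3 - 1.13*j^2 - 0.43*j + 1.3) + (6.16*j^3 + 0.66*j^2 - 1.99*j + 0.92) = 12.41*j^3 - 0.47*j^2 - 2.42*j + 2.22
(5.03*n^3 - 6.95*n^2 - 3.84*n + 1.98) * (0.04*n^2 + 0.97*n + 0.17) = 0.2012*n^5 + 4.6011*n^4 - 6.04*n^3 - 4.8271*n^2 + 1.2678*n + 0.3366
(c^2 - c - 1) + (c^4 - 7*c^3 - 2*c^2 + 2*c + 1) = c^4 - 7*c^3 - c^2 + c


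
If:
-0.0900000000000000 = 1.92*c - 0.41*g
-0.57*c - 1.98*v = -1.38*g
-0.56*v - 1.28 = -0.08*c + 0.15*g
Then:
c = -0.61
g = -2.64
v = -1.67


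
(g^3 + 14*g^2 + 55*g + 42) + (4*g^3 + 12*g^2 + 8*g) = 5*g^3 + 26*g^2 + 63*g + 42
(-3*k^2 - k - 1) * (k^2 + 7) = -3*k^4 - k^3 - 22*k^2 - 7*k - 7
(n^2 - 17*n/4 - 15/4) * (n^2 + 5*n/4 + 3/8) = n^4 - 3*n^3 - 139*n^2/16 - 201*n/32 - 45/32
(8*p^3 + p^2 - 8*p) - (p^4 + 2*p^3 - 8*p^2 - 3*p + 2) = -p^4 + 6*p^3 + 9*p^2 - 5*p - 2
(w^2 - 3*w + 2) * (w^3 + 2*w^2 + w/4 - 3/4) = w^5 - w^4 - 15*w^3/4 + 5*w^2/2 + 11*w/4 - 3/2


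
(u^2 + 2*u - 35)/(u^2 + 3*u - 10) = (u^2 + 2*u - 35)/(u^2 + 3*u - 10)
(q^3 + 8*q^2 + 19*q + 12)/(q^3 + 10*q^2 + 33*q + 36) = (q + 1)/(q + 3)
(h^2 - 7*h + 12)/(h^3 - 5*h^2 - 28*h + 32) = (h^2 - 7*h + 12)/(h^3 - 5*h^2 - 28*h + 32)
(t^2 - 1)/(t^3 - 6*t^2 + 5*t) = (t + 1)/(t*(t - 5))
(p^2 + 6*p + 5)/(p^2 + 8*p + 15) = (p + 1)/(p + 3)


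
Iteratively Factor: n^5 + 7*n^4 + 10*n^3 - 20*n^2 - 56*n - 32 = (n + 4)*(n^4 + 3*n^3 - 2*n^2 - 12*n - 8) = (n + 1)*(n + 4)*(n^3 + 2*n^2 - 4*n - 8) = (n + 1)*(n + 2)*(n + 4)*(n^2 - 4) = (n + 1)*(n + 2)^2*(n + 4)*(n - 2)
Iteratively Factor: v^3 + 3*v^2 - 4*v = (v + 4)*(v^2 - v) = v*(v + 4)*(v - 1)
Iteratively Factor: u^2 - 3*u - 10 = (u - 5)*(u + 2)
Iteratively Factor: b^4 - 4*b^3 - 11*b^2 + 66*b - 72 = (b - 2)*(b^3 - 2*b^2 - 15*b + 36) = (b - 2)*(b + 4)*(b^2 - 6*b + 9) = (b - 3)*(b - 2)*(b + 4)*(b - 3)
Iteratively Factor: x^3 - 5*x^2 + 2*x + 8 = (x - 4)*(x^2 - x - 2) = (x - 4)*(x - 2)*(x + 1)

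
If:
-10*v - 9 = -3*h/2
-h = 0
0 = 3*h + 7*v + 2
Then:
No Solution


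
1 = 1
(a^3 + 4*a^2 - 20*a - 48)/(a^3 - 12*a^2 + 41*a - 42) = (a^3 + 4*a^2 - 20*a - 48)/(a^3 - 12*a^2 + 41*a - 42)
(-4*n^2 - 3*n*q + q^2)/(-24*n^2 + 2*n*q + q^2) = (n + q)/(6*n + q)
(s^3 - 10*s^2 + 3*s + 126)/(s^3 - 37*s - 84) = (s - 6)/(s + 4)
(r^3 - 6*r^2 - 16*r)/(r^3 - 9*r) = (r^2 - 6*r - 16)/(r^2 - 9)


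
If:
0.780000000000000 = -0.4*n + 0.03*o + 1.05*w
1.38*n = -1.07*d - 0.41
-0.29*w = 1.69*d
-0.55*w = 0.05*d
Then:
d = 0.00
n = -0.30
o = 22.04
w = 0.00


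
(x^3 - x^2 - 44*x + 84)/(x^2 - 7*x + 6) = (x^2 + 5*x - 14)/(x - 1)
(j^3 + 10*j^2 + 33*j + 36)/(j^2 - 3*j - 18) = (j^2 + 7*j + 12)/(j - 6)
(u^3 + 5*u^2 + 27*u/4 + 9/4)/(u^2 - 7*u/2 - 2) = (2*u^2 + 9*u + 9)/(2*(u - 4))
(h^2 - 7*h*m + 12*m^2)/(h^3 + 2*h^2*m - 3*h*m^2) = (h^2 - 7*h*m + 12*m^2)/(h*(h^2 + 2*h*m - 3*m^2))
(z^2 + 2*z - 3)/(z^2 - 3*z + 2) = (z + 3)/(z - 2)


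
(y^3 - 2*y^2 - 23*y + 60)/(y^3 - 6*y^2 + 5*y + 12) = (y + 5)/(y + 1)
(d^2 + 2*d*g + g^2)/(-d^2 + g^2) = (-d - g)/(d - g)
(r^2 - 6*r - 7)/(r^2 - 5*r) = (r^2 - 6*r - 7)/(r*(r - 5))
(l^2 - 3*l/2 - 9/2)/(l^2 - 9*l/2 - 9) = (l - 3)/(l - 6)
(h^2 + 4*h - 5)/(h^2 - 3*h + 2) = (h + 5)/(h - 2)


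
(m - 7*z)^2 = m^2 - 14*m*z + 49*z^2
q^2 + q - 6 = (q - 2)*(q + 3)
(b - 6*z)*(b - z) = b^2 - 7*b*z + 6*z^2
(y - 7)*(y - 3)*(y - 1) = y^3 - 11*y^2 + 31*y - 21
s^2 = s^2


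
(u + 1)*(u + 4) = u^2 + 5*u + 4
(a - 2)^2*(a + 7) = a^3 + 3*a^2 - 24*a + 28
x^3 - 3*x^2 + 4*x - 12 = (x - 3)*(x - 2*I)*(x + 2*I)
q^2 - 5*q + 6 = (q - 3)*(q - 2)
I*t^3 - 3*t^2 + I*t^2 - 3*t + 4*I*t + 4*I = (t + 1)*(t + 4*I)*(I*t + 1)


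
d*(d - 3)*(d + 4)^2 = d^4 + 5*d^3 - 8*d^2 - 48*d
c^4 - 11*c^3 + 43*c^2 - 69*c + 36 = (c - 4)*(c - 3)^2*(c - 1)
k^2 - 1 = (k - 1)*(k + 1)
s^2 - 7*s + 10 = (s - 5)*(s - 2)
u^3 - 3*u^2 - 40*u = u*(u - 8)*(u + 5)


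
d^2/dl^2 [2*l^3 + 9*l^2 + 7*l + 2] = 12*l + 18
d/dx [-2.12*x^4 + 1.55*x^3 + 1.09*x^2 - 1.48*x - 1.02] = -8.48*x^3 + 4.65*x^2 + 2.18*x - 1.48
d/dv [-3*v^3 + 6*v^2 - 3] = 3*v*(4 - 3*v)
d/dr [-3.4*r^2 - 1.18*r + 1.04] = -6.8*r - 1.18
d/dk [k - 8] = 1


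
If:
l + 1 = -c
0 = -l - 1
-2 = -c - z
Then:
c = 0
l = -1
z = 2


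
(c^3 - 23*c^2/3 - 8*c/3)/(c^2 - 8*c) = c + 1/3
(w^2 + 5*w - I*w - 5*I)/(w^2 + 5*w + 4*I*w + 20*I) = (w - I)/(w + 4*I)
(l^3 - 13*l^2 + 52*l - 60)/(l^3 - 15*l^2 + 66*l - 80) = (l - 6)/(l - 8)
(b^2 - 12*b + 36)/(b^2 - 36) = (b - 6)/(b + 6)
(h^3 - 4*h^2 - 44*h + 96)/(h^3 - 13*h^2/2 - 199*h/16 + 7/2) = 16*(h^2 + 4*h - 12)/(16*h^2 + 24*h - 7)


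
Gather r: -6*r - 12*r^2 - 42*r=-12*r^2 - 48*r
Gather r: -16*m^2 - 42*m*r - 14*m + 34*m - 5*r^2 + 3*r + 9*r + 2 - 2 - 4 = -16*m^2 + 20*m - 5*r^2 + r*(12 - 42*m) - 4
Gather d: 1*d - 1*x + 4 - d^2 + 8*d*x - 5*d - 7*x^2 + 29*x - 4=-d^2 + d*(8*x - 4) - 7*x^2 + 28*x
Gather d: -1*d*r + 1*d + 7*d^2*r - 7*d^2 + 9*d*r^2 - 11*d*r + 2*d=d^2*(7*r - 7) + d*(9*r^2 - 12*r + 3)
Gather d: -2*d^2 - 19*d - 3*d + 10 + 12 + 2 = -2*d^2 - 22*d + 24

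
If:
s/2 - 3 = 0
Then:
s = 6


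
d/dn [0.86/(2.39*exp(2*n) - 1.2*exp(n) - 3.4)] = (1.032 - 4.1108*exp(n))*exp(n)/(-2.39*exp(2*n) + 1.2*exp(n) + 3.4)^2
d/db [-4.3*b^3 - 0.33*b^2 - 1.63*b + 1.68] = -12.9*b^2 - 0.66*b - 1.63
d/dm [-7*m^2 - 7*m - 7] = -14*m - 7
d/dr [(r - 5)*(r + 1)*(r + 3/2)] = 3*r^2 - 5*r - 11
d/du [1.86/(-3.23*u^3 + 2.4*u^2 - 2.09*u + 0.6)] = (18.0234*u^2 - 8.928*u + 3.8874)/(3.23*u^3 - 2.4*u^2 + 2.09*u - 0.6)^2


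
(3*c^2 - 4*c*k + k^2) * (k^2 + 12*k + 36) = 3*c^2*k^2 + 36*c^2*k + 108*c^2 - 4*c*k^3 - 48*c*k^2 - 144*c*k + k^4 + 12*k^3 + 36*k^2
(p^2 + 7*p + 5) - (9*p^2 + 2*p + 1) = -8*p^2 + 5*p + 4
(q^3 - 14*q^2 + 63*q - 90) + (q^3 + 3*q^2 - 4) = 2*q^3 - 11*q^2 + 63*q - 94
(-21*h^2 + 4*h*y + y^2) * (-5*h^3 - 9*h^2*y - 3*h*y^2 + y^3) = 105*h^5 + 169*h^4*y + 22*h^3*y^2 - 42*h^2*y^3 + h*y^4 + y^5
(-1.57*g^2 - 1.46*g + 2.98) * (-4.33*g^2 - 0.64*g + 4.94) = 6.7981*g^4 + 7.3266*g^3 - 19.7248*g^2 - 9.1196*g + 14.7212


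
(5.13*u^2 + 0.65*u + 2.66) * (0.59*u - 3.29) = 3.0267*u^3 - 16.4942*u^2 - 0.5691*u - 8.7514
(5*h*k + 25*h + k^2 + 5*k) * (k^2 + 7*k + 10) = 5*h*k^3 + 60*h*k^2 + 225*h*k + 250*h + k^4 + 12*k^3 + 45*k^2 + 50*k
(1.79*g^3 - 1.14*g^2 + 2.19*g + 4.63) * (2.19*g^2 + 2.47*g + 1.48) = 3.9201*g^5 + 1.9247*g^4 + 4.6295*g^3 + 13.8618*g^2 + 14.6773*g + 6.8524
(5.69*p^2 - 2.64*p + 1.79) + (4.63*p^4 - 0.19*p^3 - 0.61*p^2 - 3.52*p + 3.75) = 4.63*p^4 - 0.19*p^3 + 5.08*p^2 - 6.16*p + 5.54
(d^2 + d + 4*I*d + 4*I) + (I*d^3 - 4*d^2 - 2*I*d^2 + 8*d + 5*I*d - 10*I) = I*d^3 - 3*d^2 - 2*I*d^2 + 9*d + 9*I*d - 6*I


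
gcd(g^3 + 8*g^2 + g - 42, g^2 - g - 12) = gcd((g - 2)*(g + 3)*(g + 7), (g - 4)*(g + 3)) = g + 3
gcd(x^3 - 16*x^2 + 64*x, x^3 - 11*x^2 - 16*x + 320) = x^2 - 16*x + 64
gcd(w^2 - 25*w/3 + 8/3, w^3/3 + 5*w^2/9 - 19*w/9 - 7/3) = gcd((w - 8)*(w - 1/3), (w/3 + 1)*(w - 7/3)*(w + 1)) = 1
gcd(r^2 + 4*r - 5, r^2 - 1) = r - 1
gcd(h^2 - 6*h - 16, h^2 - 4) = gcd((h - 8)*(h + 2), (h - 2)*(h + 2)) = h + 2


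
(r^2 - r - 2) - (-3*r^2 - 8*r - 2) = 4*r^2 + 7*r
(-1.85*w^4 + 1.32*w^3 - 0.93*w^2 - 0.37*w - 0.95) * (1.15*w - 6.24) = -2.1275*w^5 + 13.062*w^4 - 9.3063*w^3 + 5.3777*w^2 + 1.2163*w + 5.928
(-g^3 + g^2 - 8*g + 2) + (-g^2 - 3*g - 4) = -g^3 - 11*g - 2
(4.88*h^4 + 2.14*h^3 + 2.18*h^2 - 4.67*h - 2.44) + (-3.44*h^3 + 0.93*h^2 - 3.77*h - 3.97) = 4.88*h^4 - 1.3*h^3 + 3.11*h^2 - 8.44*h - 6.41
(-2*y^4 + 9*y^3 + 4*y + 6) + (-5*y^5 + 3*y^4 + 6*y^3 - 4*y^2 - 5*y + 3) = -5*y^5 + y^4 + 15*y^3 - 4*y^2 - y + 9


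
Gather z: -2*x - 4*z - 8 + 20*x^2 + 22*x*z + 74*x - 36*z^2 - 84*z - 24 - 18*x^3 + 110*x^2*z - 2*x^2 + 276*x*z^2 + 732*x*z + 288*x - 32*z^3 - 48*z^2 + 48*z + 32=-18*x^3 + 18*x^2 + 360*x - 32*z^3 + z^2*(276*x - 84) + z*(110*x^2 + 754*x - 40)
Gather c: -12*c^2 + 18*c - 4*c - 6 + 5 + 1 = -12*c^2 + 14*c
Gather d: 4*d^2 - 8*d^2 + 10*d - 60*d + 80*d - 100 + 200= -4*d^2 + 30*d + 100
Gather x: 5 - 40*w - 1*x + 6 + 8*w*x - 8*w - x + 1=-48*w + x*(8*w - 2) + 12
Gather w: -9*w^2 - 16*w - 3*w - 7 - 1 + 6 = -9*w^2 - 19*w - 2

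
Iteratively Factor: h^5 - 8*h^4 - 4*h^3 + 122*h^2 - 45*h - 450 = (h + 3)*(h^4 - 11*h^3 + 29*h^2 + 35*h - 150) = (h - 5)*(h + 3)*(h^3 - 6*h^2 - h + 30) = (h - 5)*(h + 2)*(h + 3)*(h^2 - 8*h + 15) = (h - 5)*(h - 3)*(h + 2)*(h + 3)*(h - 5)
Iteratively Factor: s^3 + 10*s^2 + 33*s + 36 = (s + 3)*(s^2 + 7*s + 12) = (s + 3)*(s + 4)*(s + 3)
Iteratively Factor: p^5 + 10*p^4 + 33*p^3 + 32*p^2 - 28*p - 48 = (p + 2)*(p^4 + 8*p^3 + 17*p^2 - 2*p - 24) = (p + 2)*(p + 3)*(p^3 + 5*p^2 + 2*p - 8) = (p + 2)*(p + 3)*(p + 4)*(p^2 + p - 2) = (p - 1)*(p + 2)*(p + 3)*(p + 4)*(p + 2)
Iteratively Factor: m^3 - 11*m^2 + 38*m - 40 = (m - 5)*(m^2 - 6*m + 8) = (m - 5)*(m - 4)*(m - 2)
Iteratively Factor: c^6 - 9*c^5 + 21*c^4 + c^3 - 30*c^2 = (c - 5)*(c^5 - 4*c^4 + c^3 + 6*c^2) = c*(c - 5)*(c^4 - 4*c^3 + c^2 + 6*c) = c*(c - 5)*(c - 2)*(c^3 - 2*c^2 - 3*c) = c*(c - 5)*(c - 3)*(c - 2)*(c^2 + c) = c^2*(c - 5)*(c - 3)*(c - 2)*(c + 1)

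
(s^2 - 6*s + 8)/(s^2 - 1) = (s^2 - 6*s + 8)/(s^2 - 1)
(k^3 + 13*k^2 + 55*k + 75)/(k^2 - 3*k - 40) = (k^2 + 8*k + 15)/(k - 8)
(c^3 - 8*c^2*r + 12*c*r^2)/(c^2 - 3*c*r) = (c^2 - 8*c*r + 12*r^2)/(c - 3*r)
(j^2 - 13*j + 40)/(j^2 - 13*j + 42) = (j^2 - 13*j + 40)/(j^2 - 13*j + 42)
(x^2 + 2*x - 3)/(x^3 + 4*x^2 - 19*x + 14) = (x + 3)/(x^2 + 5*x - 14)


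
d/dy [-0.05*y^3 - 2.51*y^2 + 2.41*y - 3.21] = -0.15*y^2 - 5.02*y + 2.41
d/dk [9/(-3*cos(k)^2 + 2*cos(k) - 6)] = 18*(1 - 3*cos(k))*sin(k)/(3*cos(k)^2 - 2*cos(k) + 6)^2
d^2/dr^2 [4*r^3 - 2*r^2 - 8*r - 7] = 24*r - 4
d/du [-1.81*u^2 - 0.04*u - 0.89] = -3.62*u - 0.04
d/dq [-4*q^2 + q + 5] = 1 - 8*q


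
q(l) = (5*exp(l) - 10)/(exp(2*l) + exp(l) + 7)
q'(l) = (5*exp(l) - 10)*(-2*exp(2*l) - exp(l))/(exp(2*l) + exp(l) + 7)^2 + 5*exp(l)/(exp(2*l) + exp(l) + 7)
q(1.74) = 0.41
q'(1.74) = -0.01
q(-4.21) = -1.41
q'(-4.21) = 0.01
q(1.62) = 0.41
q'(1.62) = 0.07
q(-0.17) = -0.68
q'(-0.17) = 0.67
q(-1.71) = -1.26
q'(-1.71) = 0.17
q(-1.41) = -1.20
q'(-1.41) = 0.23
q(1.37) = 0.37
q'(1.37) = 0.26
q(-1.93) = -1.29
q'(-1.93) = 0.14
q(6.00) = 0.01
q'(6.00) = -0.01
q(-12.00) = -1.43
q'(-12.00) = 0.00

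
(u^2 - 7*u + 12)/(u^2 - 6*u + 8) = (u - 3)/(u - 2)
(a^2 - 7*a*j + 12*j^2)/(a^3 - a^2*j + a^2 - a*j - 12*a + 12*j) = (a^2 - 7*a*j + 12*j^2)/(a^3 - a^2*j + a^2 - a*j - 12*a + 12*j)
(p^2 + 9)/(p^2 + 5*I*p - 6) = (p - 3*I)/(p + 2*I)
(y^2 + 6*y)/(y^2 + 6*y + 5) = y*(y + 6)/(y^2 + 6*y + 5)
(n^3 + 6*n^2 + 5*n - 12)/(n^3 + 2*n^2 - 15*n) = (n^3 + 6*n^2 + 5*n - 12)/(n*(n^2 + 2*n - 15))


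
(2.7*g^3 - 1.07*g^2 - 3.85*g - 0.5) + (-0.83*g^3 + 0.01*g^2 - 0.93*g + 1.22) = 1.87*g^3 - 1.06*g^2 - 4.78*g + 0.72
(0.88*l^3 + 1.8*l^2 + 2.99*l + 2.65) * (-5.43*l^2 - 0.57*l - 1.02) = -4.7784*l^5 - 10.2756*l^4 - 18.1593*l^3 - 17.9298*l^2 - 4.5603*l - 2.703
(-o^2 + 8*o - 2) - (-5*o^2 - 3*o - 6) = 4*o^2 + 11*o + 4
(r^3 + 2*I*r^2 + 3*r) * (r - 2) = r^4 - 2*r^3 + 2*I*r^3 + 3*r^2 - 4*I*r^2 - 6*r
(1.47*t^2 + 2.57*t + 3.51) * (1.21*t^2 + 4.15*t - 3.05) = 1.7787*t^4 + 9.2102*t^3 + 10.4291*t^2 + 6.728*t - 10.7055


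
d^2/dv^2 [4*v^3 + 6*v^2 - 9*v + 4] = 24*v + 12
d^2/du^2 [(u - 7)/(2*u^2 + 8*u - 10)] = (3*(1 - u)*(u^2 + 4*u - 5) + 4*(u - 7)*(u + 2)^2)/(u^2 + 4*u - 5)^3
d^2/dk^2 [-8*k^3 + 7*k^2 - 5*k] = 14 - 48*k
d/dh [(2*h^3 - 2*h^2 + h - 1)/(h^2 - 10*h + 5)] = (2*h^4 - 40*h^3 + 49*h^2 - 18*h - 5)/(h^4 - 20*h^3 + 110*h^2 - 100*h + 25)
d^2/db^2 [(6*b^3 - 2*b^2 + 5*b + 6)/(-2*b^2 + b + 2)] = 4*(-23*b^3 - 42*b^2 - 48*b - 6)/(8*b^6 - 12*b^5 - 18*b^4 + 23*b^3 + 18*b^2 - 12*b - 8)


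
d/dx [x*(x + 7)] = 2*x + 7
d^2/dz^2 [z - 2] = 0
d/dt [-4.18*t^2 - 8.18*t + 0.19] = -8.36*t - 8.18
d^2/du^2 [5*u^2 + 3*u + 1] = 10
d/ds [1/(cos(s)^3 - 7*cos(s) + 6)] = (3*cos(s)^2 - 7)*sin(s)/(cos(s)^3 - 7*cos(s) + 6)^2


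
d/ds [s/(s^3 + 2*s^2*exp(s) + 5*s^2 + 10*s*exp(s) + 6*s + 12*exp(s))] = (s^3 + 2*s^2*exp(s) + 5*s^2 - s*(2*s^2*exp(s) + 3*s^2 + 14*s*exp(s) + 10*s + 22*exp(s) + 6) + 10*s*exp(s) + 6*s + 12*exp(s))/(s^3 + 2*s^2*exp(s) + 5*s^2 + 10*s*exp(s) + 6*s + 12*exp(s))^2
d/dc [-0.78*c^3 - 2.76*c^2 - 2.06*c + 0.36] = -2.34*c^2 - 5.52*c - 2.06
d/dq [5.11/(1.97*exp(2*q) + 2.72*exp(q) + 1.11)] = (-20.1334*exp(q) - 13.8992)*exp(q)/(1.97*exp(2*q) + 2.72*exp(q) + 1.11)^2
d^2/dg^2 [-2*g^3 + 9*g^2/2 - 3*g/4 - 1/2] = 9 - 12*g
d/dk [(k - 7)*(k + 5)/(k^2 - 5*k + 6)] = (-3*k^2 + 82*k - 187)/(k^4 - 10*k^3 + 37*k^2 - 60*k + 36)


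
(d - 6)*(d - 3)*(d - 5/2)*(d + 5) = d^4 - 13*d^3/2 - 17*d^2 + 315*d/2 - 225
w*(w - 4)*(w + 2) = w^3 - 2*w^2 - 8*w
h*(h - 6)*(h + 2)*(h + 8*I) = h^4 - 4*h^3 + 8*I*h^3 - 12*h^2 - 32*I*h^2 - 96*I*h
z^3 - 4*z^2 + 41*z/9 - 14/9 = (z - 7/3)*(z - 1)*(z - 2/3)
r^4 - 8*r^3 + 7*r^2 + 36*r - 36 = (r - 6)*(r - 3)*(r - 1)*(r + 2)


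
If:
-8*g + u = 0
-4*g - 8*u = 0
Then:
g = 0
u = 0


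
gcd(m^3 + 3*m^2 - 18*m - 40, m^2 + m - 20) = m^2 + m - 20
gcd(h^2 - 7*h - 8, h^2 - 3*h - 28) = 1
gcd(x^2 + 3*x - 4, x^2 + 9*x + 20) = x + 4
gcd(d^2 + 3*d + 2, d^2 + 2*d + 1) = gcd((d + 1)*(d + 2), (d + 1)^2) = d + 1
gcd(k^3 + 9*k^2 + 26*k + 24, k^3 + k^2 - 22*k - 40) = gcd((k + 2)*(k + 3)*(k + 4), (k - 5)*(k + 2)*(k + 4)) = k^2 + 6*k + 8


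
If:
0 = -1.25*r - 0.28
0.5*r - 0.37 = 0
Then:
No Solution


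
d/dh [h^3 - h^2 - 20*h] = 3*h^2 - 2*h - 20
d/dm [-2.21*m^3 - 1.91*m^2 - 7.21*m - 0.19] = -6.63*m^2 - 3.82*m - 7.21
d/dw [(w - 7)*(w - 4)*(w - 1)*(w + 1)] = 4*w^3 - 33*w^2 + 54*w + 11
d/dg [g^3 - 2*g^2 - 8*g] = 3*g^2 - 4*g - 8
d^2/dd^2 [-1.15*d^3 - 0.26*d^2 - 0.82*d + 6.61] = -6.9*d - 0.52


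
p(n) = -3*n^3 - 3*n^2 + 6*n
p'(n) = -9*n^2 - 6*n + 6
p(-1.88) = -1.95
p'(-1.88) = -14.53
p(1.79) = -16.08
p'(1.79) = -33.58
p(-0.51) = -3.44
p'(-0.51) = 6.72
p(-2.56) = 15.31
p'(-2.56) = -37.62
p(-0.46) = -3.10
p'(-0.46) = 6.86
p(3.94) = -206.42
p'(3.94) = -157.35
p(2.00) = -24.00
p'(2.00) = -42.00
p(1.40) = -5.71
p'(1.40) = -20.04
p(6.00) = -720.00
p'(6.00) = -354.00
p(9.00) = -2376.00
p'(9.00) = -777.00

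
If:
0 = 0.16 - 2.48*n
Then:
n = 0.06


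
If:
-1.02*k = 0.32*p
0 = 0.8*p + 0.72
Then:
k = 0.28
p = -0.90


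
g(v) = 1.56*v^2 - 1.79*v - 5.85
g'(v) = 3.12*v - 1.79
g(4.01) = 12.06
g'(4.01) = 10.72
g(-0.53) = -4.46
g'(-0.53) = -3.44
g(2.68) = 0.56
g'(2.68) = 6.57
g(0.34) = -6.28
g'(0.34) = -0.73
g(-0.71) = -3.79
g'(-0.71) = -4.01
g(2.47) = -0.75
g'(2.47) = 5.92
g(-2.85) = 11.92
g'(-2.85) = -10.68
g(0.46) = -6.34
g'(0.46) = -0.35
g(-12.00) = 240.27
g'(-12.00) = -39.23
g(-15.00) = 372.00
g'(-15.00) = -48.59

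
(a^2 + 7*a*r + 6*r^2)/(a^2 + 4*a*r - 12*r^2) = (-a - r)/(-a + 2*r)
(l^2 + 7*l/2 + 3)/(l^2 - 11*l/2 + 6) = (2*l^2 + 7*l + 6)/(2*l^2 - 11*l + 12)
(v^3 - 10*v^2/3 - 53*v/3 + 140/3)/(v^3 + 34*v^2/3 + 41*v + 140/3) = (3*v^2 - 22*v + 35)/(3*v^2 + 22*v + 35)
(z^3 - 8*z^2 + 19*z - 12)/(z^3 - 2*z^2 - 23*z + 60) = (z - 1)/(z + 5)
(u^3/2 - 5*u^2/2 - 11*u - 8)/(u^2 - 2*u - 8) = (u^2 - 7*u - 8)/(2*(u - 4))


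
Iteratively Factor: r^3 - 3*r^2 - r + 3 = (r - 1)*(r^2 - 2*r - 3) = (r - 3)*(r - 1)*(r + 1)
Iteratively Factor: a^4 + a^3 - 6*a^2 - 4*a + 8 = (a + 2)*(a^3 - a^2 - 4*a + 4) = (a + 2)^2*(a^2 - 3*a + 2) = (a - 2)*(a + 2)^2*(a - 1)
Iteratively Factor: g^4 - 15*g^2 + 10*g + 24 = (g - 2)*(g^3 + 2*g^2 - 11*g - 12) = (g - 2)*(g + 1)*(g^2 + g - 12) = (g - 3)*(g - 2)*(g + 1)*(g + 4)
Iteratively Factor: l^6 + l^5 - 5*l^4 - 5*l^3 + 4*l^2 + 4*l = (l + 1)*(l^5 - 5*l^3 + 4*l) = (l - 2)*(l + 1)*(l^4 + 2*l^3 - l^2 - 2*l) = (l - 2)*(l + 1)^2*(l^3 + l^2 - 2*l) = l*(l - 2)*(l + 1)^2*(l^2 + l - 2) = l*(l - 2)*(l - 1)*(l + 1)^2*(l + 2)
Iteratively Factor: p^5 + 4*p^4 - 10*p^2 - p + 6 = (p - 1)*(p^4 + 5*p^3 + 5*p^2 - 5*p - 6) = (p - 1)*(p + 1)*(p^3 + 4*p^2 + p - 6) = (p - 1)*(p + 1)*(p + 2)*(p^2 + 2*p - 3) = (p - 1)*(p + 1)*(p + 2)*(p + 3)*(p - 1)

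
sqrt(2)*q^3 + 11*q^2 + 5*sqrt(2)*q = q*(q + 5*sqrt(2))*(sqrt(2)*q + 1)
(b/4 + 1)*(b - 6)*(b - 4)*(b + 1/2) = b^4/4 - 11*b^3/8 - 19*b^2/4 + 22*b + 12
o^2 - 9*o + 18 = (o - 6)*(o - 3)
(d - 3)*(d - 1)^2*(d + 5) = d^4 - 18*d^2 + 32*d - 15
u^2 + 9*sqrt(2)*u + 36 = (u + 3*sqrt(2))*(u + 6*sqrt(2))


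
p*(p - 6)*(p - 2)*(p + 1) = p^4 - 7*p^3 + 4*p^2 + 12*p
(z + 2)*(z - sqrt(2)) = z^2 - sqrt(2)*z + 2*z - 2*sqrt(2)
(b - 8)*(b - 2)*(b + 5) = b^3 - 5*b^2 - 34*b + 80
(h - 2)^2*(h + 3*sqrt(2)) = h^3 - 4*h^2 + 3*sqrt(2)*h^2 - 12*sqrt(2)*h + 4*h + 12*sqrt(2)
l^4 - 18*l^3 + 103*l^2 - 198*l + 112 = (l - 8)*(l - 7)*(l - 2)*(l - 1)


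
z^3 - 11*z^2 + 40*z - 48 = (z - 4)^2*(z - 3)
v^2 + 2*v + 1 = (v + 1)^2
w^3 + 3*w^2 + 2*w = w*(w + 1)*(w + 2)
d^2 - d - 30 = (d - 6)*(d + 5)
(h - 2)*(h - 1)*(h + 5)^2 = h^4 + 7*h^3 - 3*h^2 - 55*h + 50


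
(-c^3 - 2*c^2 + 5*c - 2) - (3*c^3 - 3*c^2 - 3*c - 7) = -4*c^3 + c^2 + 8*c + 5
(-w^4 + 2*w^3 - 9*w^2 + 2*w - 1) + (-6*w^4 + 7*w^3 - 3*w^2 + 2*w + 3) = -7*w^4 + 9*w^3 - 12*w^2 + 4*w + 2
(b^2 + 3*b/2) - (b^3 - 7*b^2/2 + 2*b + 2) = -b^3 + 9*b^2/2 - b/2 - 2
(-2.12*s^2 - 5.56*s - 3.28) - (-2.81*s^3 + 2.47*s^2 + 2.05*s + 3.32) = 2.81*s^3 - 4.59*s^2 - 7.61*s - 6.6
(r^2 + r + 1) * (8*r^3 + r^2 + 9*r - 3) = 8*r^5 + 9*r^4 + 18*r^3 + 7*r^2 + 6*r - 3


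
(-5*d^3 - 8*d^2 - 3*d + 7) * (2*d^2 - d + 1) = -10*d^5 - 11*d^4 - 3*d^3 + 9*d^2 - 10*d + 7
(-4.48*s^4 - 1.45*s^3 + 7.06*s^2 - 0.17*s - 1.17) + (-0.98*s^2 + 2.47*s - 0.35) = -4.48*s^4 - 1.45*s^3 + 6.08*s^2 + 2.3*s - 1.52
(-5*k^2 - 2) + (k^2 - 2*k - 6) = -4*k^2 - 2*k - 8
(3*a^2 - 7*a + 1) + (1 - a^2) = 2*a^2 - 7*a + 2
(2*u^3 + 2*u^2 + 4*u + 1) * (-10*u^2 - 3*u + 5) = -20*u^5 - 26*u^4 - 36*u^3 - 12*u^2 + 17*u + 5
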